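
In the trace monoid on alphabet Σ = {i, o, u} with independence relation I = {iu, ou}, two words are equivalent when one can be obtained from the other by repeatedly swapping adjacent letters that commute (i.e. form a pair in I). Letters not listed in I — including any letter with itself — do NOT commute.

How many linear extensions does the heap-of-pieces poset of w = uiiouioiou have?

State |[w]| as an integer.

#0=u has no predecessor
#1=i has no predecessor
#2=i depends on [1:i]
#3=o depends on [2:i]
#4=u depends on [0:u]
#5=i depends on [3:o]
#6=o depends on [5:i]
#7=i depends on [6:o]
#8=o depends on [7:i]
#9=u depends on [4:u]
sources: [0:u, 1:i]
N(rest) = Σ N(rest − s) over sources s of rest; N(one piece) = 1:
  size 1 → [8]=1  [9]=1
  size 2 → [4,9]=1  [7,8]=1  [8,9]=2
  size 3 → [0,4,9]=1  [4,8,9]=3  [6,7,8]=1  [7,8,9]=3
  size 4 → [0,4,8,9]=4  [4,7,8,9]=6  [5,6,7,8]=1  [6,7,8,9]=4
  size 5 → [0,4,7,8,9]=10  [3,5,6,7,8]=1  [4,6,7,8,9]=10  [5,6,7,8,9]=5
  size 6 → [0,4,6,7,8,9]=20  [2,3,5,6,7,8]=1  [3,5,6,7,8,9]=6  [4,5,6,7,8,9]=15
  size 7 → [0,4,5,6,7,8,9]=35  [1,2,3,5,6,7,8]=1  [2,3,5,6,7,8,9]=7  [3,4,5,6,7,8,9]=21
  size 8 → [0,3,4,5,6,7,8,9]=56  [1,2,3,5,6,7,8,9]=8  [2,3,4,5,6,7,8,9]=28
  first=0(u) contributes 36
  first=1(i) contributes 84
|[w]| = 120

120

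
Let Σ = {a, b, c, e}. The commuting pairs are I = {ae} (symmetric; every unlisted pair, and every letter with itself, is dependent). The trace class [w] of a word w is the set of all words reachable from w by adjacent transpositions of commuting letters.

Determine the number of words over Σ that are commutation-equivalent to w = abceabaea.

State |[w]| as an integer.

6

piece 0:a — minimal
piece 1:b rests on {0:a}
piece 2:c rests on {1:b}
piece 3:e rests on {2:c}
piece 4:a rests on {2:c}
piece 5:b rests on {3:e, 4:a}
piece 6:a rests on {5:b}
piece 7:e rests on {5:b}
piece 8:a rests on {6:a}
minimal pieces: {0:a}
ways to finish when only these pieces remain (= sum over removing one remaining piece with nothing left below it):
  1 left: {7}→1  {8}→1
  2 left: {6,8}→1  {7,8}→2
  3 left: {6,7,8}→3
  4 left: {5,6,7,8}→3
  5 left: {3,5,6,7,8}→3  {4,5,6,7,8}→3
  6 left: {3,4,5,6,7,8}→6
  7 left: {2,3,4,5,6,7,8}→6
  placing 0:a first → 6 extensions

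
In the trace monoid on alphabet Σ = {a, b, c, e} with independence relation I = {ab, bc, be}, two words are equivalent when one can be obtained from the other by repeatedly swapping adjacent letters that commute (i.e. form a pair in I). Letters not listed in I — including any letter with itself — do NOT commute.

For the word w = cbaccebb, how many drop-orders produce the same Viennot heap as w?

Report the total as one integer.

56

piece 0:c — minimal
piece 1:b — minimal
piece 2:a rests on {0:c}
piece 3:c rests on {2:a}
piece 4:c rests on {3:c}
piece 5:e rests on {4:c}
piece 6:b rests on {1:b}
piece 7:b rests on {6:b}
minimal pieces: {0:c, 1:b}
ways to finish when only these pieces remain (= sum over removing one remaining piece with nothing left below it):
  1 left: {5}→1  {7}→1
  2 left: {4,5}→1  {5,7}→2  {6,7}→1
  3 left: {1,6,7}→1  {3,4,5}→1  {4,5,7}→3  {5,6,7}→3
  4 left: {1,5,6,7}→4  {2,3,4,5}→1  {3,4,5,7}→4  {4,5,6,7}→6
  5 left: {0,2,3,4,5}→1  {1,4,5,6,7}→10  {2,3,4,5,7}→5  {3,4,5,6,7}→10
  6 left: {0,2,3,4,5,7}→6  {1,3,4,5,6,7}→20  {2,3,4,5,6,7}→15
  placing 0:c first → 35 extensions
  placing 1:b first → 21 extensions
total linear extensions = 56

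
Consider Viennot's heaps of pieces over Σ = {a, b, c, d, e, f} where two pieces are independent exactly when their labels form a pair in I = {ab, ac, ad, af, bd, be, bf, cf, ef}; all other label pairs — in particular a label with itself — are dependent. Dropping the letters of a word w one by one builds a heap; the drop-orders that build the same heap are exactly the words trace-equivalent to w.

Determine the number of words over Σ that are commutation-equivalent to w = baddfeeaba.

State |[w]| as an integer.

720

piece 0:b — minimal
piece 1:a — minimal
piece 2:d — minimal
piece 3:d rests on {2:d}
piece 4:f rests on {3:d}
piece 5:e rests on {1:a, 3:d}
piece 6:e rests on {5:e}
piece 7:a rests on {6:e}
piece 8:b rests on {0:b}
piece 9:a rests on {7:a}
minimal pieces: {0:b, 1:a, 2:d}
ways to finish when only these pieces remain (= sum over removing one remaining piece with nothing left below it):
  1 left: {4}→1  {8}→1  {9}→1
  2 left: {0,8}→1  {4,8}→2  {4,9}→2  {7,9}→1  {8,9}→2
  3 left: {0,4,8}→3  {0,8,9}→3  {4,7,9}→3  {4,8,9}→6  {6,7,9}→1  {7,8,9}→3
  4 left: {0,4,8,9}→12  {0,7,8,9}→6  {4,6,7,9}→4  {4,7,8,9}→12  {5,6,7,9}→1  {6,7,8,9}→4
  5 left: {0,4,7,8,9}→30  {0,6,7,8,9}→10  {1,5,6,7,9}→1  {4,5,6,7,9}→5  {4,6,7,8,9}→20  {5,6,7,8,9}→5
  6 left: {0,4,6,7,8,9}→60  {0,5,6,7,8,9}→15  {1,4,5,6,7,9}→6  {1,5,6,7,8,9}→6  {3,4,5,6,7,9}→5  {4,5,6,7,8,9}→30
  7 left: {0,1,5,6,7,8,9}→21  {0,4,5,6,7,8,9}→105  {1,3,4,5,6,7,9}→11  {1,4,5,6,7,8,9}→42  {2,3,4,5,6,7,9}→5  {3,4,5,6,7,8,9}→35
  8 left: {0,1,4,5,6,7,8,9}→168  {0,3,4,5,6,7,8,9}→140  {1,2,3,4,5,6,7,9}→16  {1,3,4,5,6,7,8,9}→88  {2,3,4,5,6,7,8,9}→40
  placing 0:b first → 144 extensions
  placing 1:a first → 180 extensions
  placing 2:d first → 396 extensions
total linear extensions = 720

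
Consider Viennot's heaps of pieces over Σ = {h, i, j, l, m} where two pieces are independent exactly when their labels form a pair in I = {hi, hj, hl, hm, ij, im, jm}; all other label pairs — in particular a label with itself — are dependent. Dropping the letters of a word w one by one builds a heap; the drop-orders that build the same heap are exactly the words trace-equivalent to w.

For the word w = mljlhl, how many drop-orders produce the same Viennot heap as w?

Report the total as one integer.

6

0(m) covers ∅
1(l) covers 0:m
2(j) covers 1:l
3(l) covers 2:j
4(h) covers ∅
5(l) covers 3:l
floor of heap: 0:m, 4:h
completions by unplaced set U, small U first (add the entries for U minus each lowest piece of U):
  |U|=1: {4}:1  {5}:1
  |U|=2: {3,5}:1  {4,5}:2
  |U|=3: {2,3,5}:1  {3,4,5}:3
  |U|=4: {1,2,3,5}:1  {2,3,4,5}:4
  start at 0(m): 5
  start at 4(h): 1
sum over floor = 6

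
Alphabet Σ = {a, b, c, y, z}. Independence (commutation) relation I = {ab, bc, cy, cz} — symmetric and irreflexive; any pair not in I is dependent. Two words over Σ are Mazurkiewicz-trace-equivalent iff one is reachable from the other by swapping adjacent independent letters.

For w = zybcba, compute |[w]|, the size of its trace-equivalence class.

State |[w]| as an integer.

#0=z has no predecessor
#1=y depends on [0:z]
#2=b depends on [1:y]
#3=c has no predecessor
#4=b depends on [2:b]
#5=a depends on [1:y, 3:c]
sources: [0:z, 3:c]
N(rest) = Σ N(rest − s) over sources s of rest; N(one piece) = 1:
  size 1 → [4]=1  [5]=1
  size 2 → [2,4]=1  [3,5]=1  [4,5]=2
  size 3 → [2,4,5]=3  [3,4,5]=3
  size 4 → [1,2,4,5]=3  [2,3,4,5]=6
  first=0(z) contributes 9
  first=3(c) contributes 3
|[w]| = 12

12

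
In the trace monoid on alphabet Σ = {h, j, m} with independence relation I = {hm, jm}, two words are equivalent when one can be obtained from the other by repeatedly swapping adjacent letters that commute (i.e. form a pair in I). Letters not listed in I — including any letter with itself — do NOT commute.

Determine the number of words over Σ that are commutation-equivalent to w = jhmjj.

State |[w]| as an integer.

drop 0:j onto floor
drop 1:h onto {0:j}
drop 2:m onto floor
drop 3:j onto {1:h}
drop 4:j onto {3:j}
ground layer = {0:j, 2:m}
drop-orders for the pieces not yet dropped (sum over which currently-grounded one goes next):
  1 to go: {2} 1  {4} 1
  2 to go: {2,4} 2  {3,4} 1
  3 to go: {1,3,4} 1  {2,3,4} 3
  if 0:j drops first: 4 orders
  if 2:m drops first: 1 orders
heap linearizations: 5

5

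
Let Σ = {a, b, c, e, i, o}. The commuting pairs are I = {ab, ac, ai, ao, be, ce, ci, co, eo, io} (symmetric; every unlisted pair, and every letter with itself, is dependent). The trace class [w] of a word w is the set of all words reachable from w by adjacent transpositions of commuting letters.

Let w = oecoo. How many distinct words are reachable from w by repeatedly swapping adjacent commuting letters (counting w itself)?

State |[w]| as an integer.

20

piece 0:o — minimal
piece 1:e — minimal
piece 2:c — minimal
piece 3:o rests on {0:o}
piece 4:o rests on {3:o}
minimal pieces: {0:o, 1:e, 2:c}
ways to finish when only these pieces remain (= sum over removing one remaining piece with nothing left below it):
  1 left: {1}→1  {2}→1  {4}→1
  2 left: {1,2}→2  {1,4}→2  {2,4}→2  {3,4}→1
  3 left: {0,3,4}→1  {1,2,4}→6  {1,3,4}→3  {2,3,4}→3
  placing 0:o first → 12 extensions
  placing 1:e first → 4 extensions
  placing 2:c first → 4 extensions
total linear extensions = 20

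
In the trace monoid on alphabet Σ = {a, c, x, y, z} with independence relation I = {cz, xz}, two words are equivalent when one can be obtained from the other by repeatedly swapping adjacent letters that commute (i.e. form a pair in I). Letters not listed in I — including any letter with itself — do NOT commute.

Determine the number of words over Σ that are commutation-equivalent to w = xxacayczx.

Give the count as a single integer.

3

drop 0:x onto floor
drop 1:x onto {0:x}
drop 2:a onto {1:x}
drop 3:c onto {2:a}
drop 4:a onto {3:c}
drop 5:y onto {4:a}
drop 6:c onto {5:y}
drop 7:z onto {5:y}
drop 8:x onto {6:c}
ground layer = {0:x}
drop-orders for the pieces not yet dropped (sum over which currently-grounded one goes next):
  1 to go: {7} 1  {8} 1
  2 to go: {6,8} 1  {7,8} 2
  3 to go: {6,7,8} 3
  4 to go: {5,6,7,8} 3
  5 to go: {4,5,6,7,8} 3
  6 to go: {3,4,5,6,7,8} 3
  7 to go: {2,3,4,5,6,7,8} 3
  if 0:x drops first: 3 orders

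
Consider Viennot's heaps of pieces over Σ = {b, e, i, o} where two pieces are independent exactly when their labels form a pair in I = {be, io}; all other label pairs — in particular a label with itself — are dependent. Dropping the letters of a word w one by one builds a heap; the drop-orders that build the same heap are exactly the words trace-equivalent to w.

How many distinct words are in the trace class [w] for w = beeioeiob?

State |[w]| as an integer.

12

#0=b has no predecessor
#1=e has no predecessor
#2=e depends on [1:e]
#3=i depends on [0:b, 2:e]
#4=o depends on [0:b, 2:e]
#5=e depends on [3:i, 4:o]
#6=i depends on [5:e]
#7=o depends on [5:e]
#8=b depends on [6:i, 7:o]
sources: [0:b, 1:e]
N(rest) = Σ N(rest − s) over sources s of rest; N(one piece) = 1:
  size 1 → [8]=1
  size 2 → [6,8]=1  [7,8]=1
  size 3 → [6,7,8]=2
  size 4 → [5,6,7,8]=2
  size 5 → [3,5,6,7,8]=2  [4,5,6,7,8]=2
  size 6 → [3,4,5,6,7,8]=4
  size 7 → [0,3,4,5,6,7,8]=4  [2,3,4,5,6,7,8]=4
  first=0(b) contributes 4
  first=1(e) contributes 8
|[w]| = 12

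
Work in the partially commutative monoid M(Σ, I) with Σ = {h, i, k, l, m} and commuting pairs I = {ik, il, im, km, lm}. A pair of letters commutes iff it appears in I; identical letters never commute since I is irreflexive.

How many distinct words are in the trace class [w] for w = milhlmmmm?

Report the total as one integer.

piece 0:m — minimal
piece 1:i — minimal
piece 2:l — minimal
piece 3:h rests on {0:m, 1:i, 2:l}
piece 4:l rests on {3:h}
piece 5:m rests on {3:h}
piece 6:m rests on {5:m}
piece 7:m rests on {6:m}
piece 8:m rests on {7:m}
minimal pieces: {0:m, 1:i, 2:l}
ways to finish when only these pieces remain (= sum over removing one remaining piece with nothing left below it):
  1 left: {4}→1  {8}→1
  2 left: {4,8}→2  {7,8}→1
  3 left: {4,7,8}→3  {6,7,8}→1
  4 left: {4,6,7,8}→4  {5,6,7,8}→1
  5 left: {4,5,6,7,8}→5
  6 left: {3,4,5,6,7,8}→5
  7 left: {0,3,4,5,6,7,8}→5  {1,3,4,5,6,7,8}→5  {2,3,4,5,6,7,8}→5
  placing 0:m first → 10 extensions
  placing 1:i first → 10 extensions
  placing 2:l first → 10 extensions
total linear extensions = 30

30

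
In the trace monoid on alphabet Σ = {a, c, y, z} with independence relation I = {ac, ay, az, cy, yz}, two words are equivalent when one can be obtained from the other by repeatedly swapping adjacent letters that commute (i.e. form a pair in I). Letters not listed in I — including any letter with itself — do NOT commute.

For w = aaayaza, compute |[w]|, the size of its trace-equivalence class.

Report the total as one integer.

42

0(a) covers ∅
1(a) covers 0:a
2(a) covers 1:a
3(y) covers ∅
4(a) covers 2:a
5(z) covers ∅
6(a) covers 4:a
floor of heap: 0:a, 3:y, 5:z
completions by unplaced set U, small U first (add the entries for U minus each lowest piece of U):
  |U|=1: {3}:1  {5}:1  {6}:1
  |U|=2: {3,5}:2  {3,6}:2  {4,6}:1  {5,6}:2
  |U|=3: {2,4,6}:1  {3,4,6}:3  {3,5,6}:6  {4,5,6}:3
  |U|=4: {1,2,4,6}:1  {2,3,4,6}:4  {2,4,5,6}:4  {3,4,5,6}:12
  |U|=5: {0,1,2,4,6}:1  {1,2,3,4,6}:5  {1,2,4,5,6}:5  {2,3,4,5,6}:20
  start at 0(a): 30
  start at 3(y): 6
  start at 5(z): 6
sum over floor = 42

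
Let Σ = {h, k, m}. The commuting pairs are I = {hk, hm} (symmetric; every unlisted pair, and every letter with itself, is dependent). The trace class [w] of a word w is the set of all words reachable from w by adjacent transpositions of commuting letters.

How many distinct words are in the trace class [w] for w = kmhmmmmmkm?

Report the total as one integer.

#0=k has no predecessor
#1=m depends on [0:k]
#2=h has no predecessor
#3=m depends on [1:m]
#4=m depends on [3:m]
#5=m depends on [4:m]
#6=m depends on [5:m]
#7=m depends on [6:m]
#8=k depends on [7:m]
#9=m depends on [8:k]
sources: [0:k, 2:h]
N(rest) = Σ N(rest − s) over sources s of rest; N(one piece) = 1:
  size 1 → [2]=1  [9]=1
  size 2 → [2,9]=2  [8,9]=1
  size 3 → [2,8,9]=3  [7,8,9]=1
  size 4 → [2,7,8,9]=4  [6,7,8,9]=1
  size 5 → [2,6,7,8,9]=5  [5,6,7,8,9]=1
  size 6 → [2,5,6,7,8,9]=6  [4,5,6,7,8,9]=1
  size 7 → [2,4,5,6,7,8,9]=7  [3,4,5,6,7,8,9]=1
  size 8 → [1,3,4,5,6,7,8,9]=1  [2,3,4,5,6,7,8,9]=8
  first=0(k) contributes 9
  first=2(h) contributes 1
|[w]| = 10

10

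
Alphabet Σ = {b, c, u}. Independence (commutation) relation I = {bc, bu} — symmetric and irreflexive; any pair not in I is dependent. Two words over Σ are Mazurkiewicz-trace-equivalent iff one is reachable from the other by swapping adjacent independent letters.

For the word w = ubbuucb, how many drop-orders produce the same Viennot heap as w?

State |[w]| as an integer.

#0=u has no predecessor
#1=b has no predecessor
#2=b depends on [1:b]
#3=u depends on [0:u]
#4=u depends on [3:u]
#5=c depends on [4:u]
#6=b depends on [2:b]
sources: [0:u, 1:b]
N(rest) = Σ N(rest − s) over sources s of rest; N(one piece) = 1:
  size 1 → [5]=1  [6]=1
  size 2 → [2,6]=1  [4,5]=1  [5,6]=2
  size 3 → [1,2,6]=1  [2,5,6]=3  [3,4,5]=1  [4,5,6]=3
  size 4 → [0,3,4,5]=1  [1,2,5,6]=4  [2,4,5,6]=6  [3,4,5,6]=4
  size 5 → [0,3,4,5,6]=5  [1,2,4,5,6]=10  [2,3,4,5,6]=10
  first=0(u) contributes 20
  first=1(b) contributes 15
|[w]| = 35

35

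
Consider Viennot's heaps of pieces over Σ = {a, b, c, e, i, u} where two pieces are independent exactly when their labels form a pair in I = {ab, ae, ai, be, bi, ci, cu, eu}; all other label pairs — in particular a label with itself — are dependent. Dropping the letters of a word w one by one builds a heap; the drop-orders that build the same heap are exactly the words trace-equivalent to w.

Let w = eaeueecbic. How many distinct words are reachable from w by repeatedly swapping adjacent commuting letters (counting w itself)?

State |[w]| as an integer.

#0=e has no predecessor
#1=a has no predecessor
#2=e depends on [0:e]
#3=u depends on [1:a]
#4=e depends on [2:e]
#5=e depends on [4:e]
#6=c depends on [1:a, 5:e]
#7=b depends on [3:u, 6:c]
#8=i depends on [3:u, 5:e]
#9=c depends on [7:b]
sources: [0:e, 1:a]
N(rest) = Σ N(rest − s) over sources s of rest; N(one piece) = 1:
  size 1 → [8]=1  [9]=1
  size 2 → [7,9]=1  [8,9]=2
  size 3 → [6,7,9]=1  [7,8,9]=3
  size 4 → [3,7,8,9]=3  [6,7,8,9]=4
  size 5 → [3,6,7,8,9]=7  [5,6,7,8,9]=4
  size 6 → [1,3,6,7,8,9]=7  [3,5,6,7,8,9]=11  [4,5,6,7,8,9]=4
  size 7 → [1,3,5,6,7,8,9]=18  [2,4,5,6,7,8,9]=4  [3,4,5,6,7,8,9]=15
  size 8 → [0,2,4,5,6,7,8,9]=4  [1,3,4,5,6,7,8,9]=33  [2,3,4,5,6,7,8,9]=19
  first=0(e) contributes 52
  first=1(a) contributes 23
|[w]| = 75

75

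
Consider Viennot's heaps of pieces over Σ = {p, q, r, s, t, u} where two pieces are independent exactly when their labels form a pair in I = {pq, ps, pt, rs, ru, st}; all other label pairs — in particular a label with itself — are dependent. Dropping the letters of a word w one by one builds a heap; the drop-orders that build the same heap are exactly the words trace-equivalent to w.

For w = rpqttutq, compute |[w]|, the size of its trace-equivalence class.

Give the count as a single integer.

drop 0:r onto floor
drop 1:p onto {0:r}
drop 2:q onto {0:r}
drop 3:t onto {2:q}
drop 4:t onto {3:t}
drop 5:u onto {1:p, 4:t}
drop 6:t onto {5:u}
drop 7:q onto {6:t}
ground layer = {0:r}
drop-orders for the pieces not yet dropped (sum over which currently-grounded one goes next):
  1 to go: {7} 1
  2 to go: {6,7} 1
  3 to go: {5,6,7} 1
  4 to go: {1,5,6,7} 1  {4,5,6,7} 1
  5 to go: {1,4,5,6,7} 2  {3,4,5,6,7} 1
  6 to go: {1,3,4,5,6,7} 3  {2,3,4,5,6,7} 1
  if 0:r drops first: 4 orders

4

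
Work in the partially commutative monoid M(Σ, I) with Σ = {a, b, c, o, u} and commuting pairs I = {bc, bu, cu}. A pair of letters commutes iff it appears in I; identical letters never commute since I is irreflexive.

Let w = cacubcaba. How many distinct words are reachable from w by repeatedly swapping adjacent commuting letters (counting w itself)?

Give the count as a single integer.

#0=c has no predecessor
#1=a depends on [0:c]
#2=c depends on [1:a]
#3=u depends on [1:a]
#4=b depends on [1:a]
#5=c depends on [2:c]
#6=a depends on [3:u, 4:b, 5:c]
#7=b depends on [6:a]
#8=a depends on [7:b]
sources: [0:c]
N(rest) = Σ N(rest − s) over sources s of rest; N(one piece) = 1:
  size 1 → [8]=1
  size 2 → [7,8]=1
  size 3 → [6,7,8]=1
  size 4 → [3,6,7,8]=1  [4,6,7,8]=1  [5,6,7,8]=1
  size 5 → [2,5,6,7,8]=1  [3,4,6,7,8]=2  [3,5,6,7,8]=2  [4,5,6,7,8]=2
  size 6 → [2,3,5,6,7,8]=3  [2,4,5,6,7,8]=3  [3,4,5,6,7,8]=6
  size 7 → [2,3,4,5,6,7,8]=12
  first=0(c) contributes 12

12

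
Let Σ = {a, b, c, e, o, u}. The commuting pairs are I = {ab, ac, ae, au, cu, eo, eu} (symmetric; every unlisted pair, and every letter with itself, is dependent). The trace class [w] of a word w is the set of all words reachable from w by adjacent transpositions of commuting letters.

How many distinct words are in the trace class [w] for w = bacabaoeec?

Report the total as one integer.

#0=b has no predecessor
#1=a has no predecessor
#2=c depends on [0:b]
#3=a depends on [1:a]
#4=b depends on [2:c]
#5=a depends on [3:a]
#6=o depends on [4:b, 5:a]
#7=e depends on [4:b]
#8=e depends on [7:e]
#9=c depends on [6:o, 8:e]
sources: [0:b, 1:a]
N(rest) = Σ N(rest − s) over sources s of rest; N(one piece) = 1:
  size 1 → [9]=1
  size 2 → [6,9]=1  [8,9]=1
  size 3 → [5,6,9]=1  [6,8,9]=2  [7,8,9]=1
  size 4 → [3,5,6,9]=1  [5,6,8,9]=3  [6,7,8,9]=3
  size 5 → [1,3,5,6,9]=1  [3,5,6,8,9]=4  [4,6,7,8,9]=3  [5,6,7,8,9]=6
  size 6 → [1,3,5,6,8,9]=5  [2,4,6,7,8,9]=3  [3,5,6,7,8,9]=10  [4,5,6,7,8,9]=9
  size 7 → [0,2,4,6,7,8,9]=3  [1,3,5,6,7,8,9]=15  [2,4,5,6,7,8,9]=12  [3,4,5,6,7,8,9]=19
  size 8 → [0,2,4,5,6,7,8,9]=15  [1,3,4,5,6,7,8,9]=34  [2,3,4,5,6,7,8,9]=31
  first=0(b) contributes 65
  first=1(a) contributes 46
|[w]| = 111

111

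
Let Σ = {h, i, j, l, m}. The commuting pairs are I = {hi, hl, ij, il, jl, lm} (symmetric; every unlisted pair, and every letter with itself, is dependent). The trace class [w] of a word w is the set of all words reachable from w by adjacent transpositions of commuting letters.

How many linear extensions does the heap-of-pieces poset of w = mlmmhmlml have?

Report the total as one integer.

84

piece 0:m — minimal
piece 1:l — minimal
piece 2:m rests on {0:m}
piece 3:m rests on {2:m}
piece 4:h rests on {3:m}
piece 5:m rests on {4:h}
piece 6:l rests on {1:l}
piece 7:m rests on {5:m}
piece 8:l rests on {6:l}
minimal pieces: {0:m, 1:l}
ways to finish when only these pieces remain (= sum over removing one remaining piece with nothing left below it):
  1 left: {7}→1  {8}→1
  2 left: {5,7}→1  {6,8}→1  {7,8}→2
  3 left: {1,6,8}→1  {4,5,7}→1  {5,7,8}→3  {6,7,8}→3
  4 left: {1,6,7,8}→4  {3,4,5,7}→1  {4,5,7,8}→4  {5,6,7,8}→6
  5 left: {1,5,6,7,8}→10  {2,3,4,5,7}→1  {3,4,5,7,8}→5  {4,5,6,7,8}→10
  6 left: {0,2,3,4,5,7}→1  {1,4,5,6,7,8}→20  {2,3,4,5,7,8}→6  {3,4,5,6,7,8}→15
  7 left: {0,2,3,4,5,7,8}→7  {1,3,4,5,6,7,8}→35  {2,3,4,5,6,7,8}→21
  placing 0:m first → 56 extensions
  placing 1:l first → 28 extensions
total linear extensions = 84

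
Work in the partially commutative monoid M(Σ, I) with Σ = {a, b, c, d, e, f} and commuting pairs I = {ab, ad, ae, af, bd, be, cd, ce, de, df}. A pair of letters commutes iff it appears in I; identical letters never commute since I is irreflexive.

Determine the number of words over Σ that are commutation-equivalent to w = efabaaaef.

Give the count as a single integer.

252

drop 0:e onto floor
drop 1:f onto {0:e}
drop 2:a onto floor
drop 3:b onto {1:f}
drop 4:a onto {2:a}
drop 5:a onto {4:a}
drop 6:a onto {5:a}
drop 7:e onto {1:f}
drop 8:f onto {3:b, 7:e}
ground layer = {0:e, 2:a}
drop-orders for the pieces not yet dropped (sum over which currently-grounded one goes next):
  1 to go: {6} 1  {8} 1
  2 to go: {3,8} 1  {5,6} 1  {6,8} 2  {7,8} 1
  3 to go: {3,6,8} 3  {3,7,8} 2  {4,5,6} 1  {5,6,8} 3  {6,7,8} 3
  4 to go: {1,3,7,8} 2  {2,4,5,6} 1  {3,5,6,8} 6  {3,6,7,8} 8  {4,5,6,8} 4  {5,6,7,8} 6
  5 to go: {0,1,3,7,8} 2  {1,3,6,7,8} 10  {2,4,5,6,8} 5  {3,4,5,6,8} 10  {3,5,6,7,8} 20  {4,5,6,7,8} 10
  6 to go: {0,1,3,6,7,8} 12  {1,3,5,6,7,8} 30  {2,3,4,5,6,8} 15  {2,4,5,6,7,8} 15  {3,4,5,6,7,8} 40
  7 to go: {0,1,3,5,6,7,8} 42  {1,3,4,5,6,7,8} 70  {2,3,4,5,6,7,8} 70
  if 0:e drops first: 140 orders
  if 2:a drops first: 112 orders
heap linearizations: 252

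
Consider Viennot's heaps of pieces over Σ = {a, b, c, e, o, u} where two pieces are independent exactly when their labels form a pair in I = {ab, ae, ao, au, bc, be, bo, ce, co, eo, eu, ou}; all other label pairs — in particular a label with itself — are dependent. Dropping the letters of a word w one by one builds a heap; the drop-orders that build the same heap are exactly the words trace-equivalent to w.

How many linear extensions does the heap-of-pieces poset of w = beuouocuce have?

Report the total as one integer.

1260

0(b) covers ∅
1(e) covers ∅
2(u) covers 0:b
3(o) covers ∅
4(u) covers 2:u
5(o) covers 3:o
6(c) covers 4:u
7(u) covers 6:c
8(c) covers 7:u
9(e) covers 1:e
floor of heap: 0:b, 1:e, 3:o
completions by unplaced set U, small U first (add the entries for U minus each lowest piece of U):
  |U|=1: {5}:1  {8}:1  {9}:1
  |U|=2: {1,9}:1  {3,5}:1  {5,8}:2  {5,9}:2  {7,8}:1  {8,9}:2
  |U|=3: {1,5,9}:3  {1,8,9}:3  {3,5,8}:3  {3,5,9}:3  {5,7,8}:3  {5,8,9}:6  {6,7,8}:1  {7,8,9}:3
  |U|=4: {1,3,5,9}:6  {1,5,8,9}:12  {1,7,8,9}:6  {3,5,7,8}:6  {3,5,8,9}:12  {4,6,7,8}:1  {5,6,7,8}:4  {5,7,8,9}:12  {6,7,8,9}:4
  |U|=5: {1,3,5,8,9}:30  {1,5,7,8,9}:30  {1,6,7,8,9}:10  {2,4,6,7,8}:1  {3,5,6,7,8}:10  {3,5,7,8,9}:30  {4,5,6,7,8}:5  {4,6,7,8,9}:5  {5,6,7,8,9}:20
  |U|=6: {0,2,4,6,7,8}:1  {1,3,5,7,8,9}:90  {1,4,6,7,8,9}:15  {1,5,6,7,8,9}:60  {2,4,5,6,7,8}:6  {2,4,6,7,8,9}:6  {3,4,5,6,7,8}:15  {3,5,6,7,8,9}:60  {4,5,6,7,8,9}:30
  |U|=7: {0,2,4,5,6,7,8}:7  {0,2,4,6,7,8,9}:7  {1,2,4,6,7,8,9}:21  {1,3,5,6,7,8,9}:210  {1,4,5,6,7,8,9}:105  {2,3,4,5,6,7,8}:21  {2,4,5,6,7,8,9}:42  {3,4,5,6,7,8,9}:105
  |U|=8: {0,1,2,4,6,7,8,9}:28  {0,2,3,4,5,6,7,8}:28  {0,2,4,5,6,7,8,9}:56  {1,2,4,5,6,7,8,9}:168  {1,3,4,5,6,7,8,9}:420  {2,3,4,5,6,7,8,9}:168
  start at 0(b): 756
  start at 1(e): 252
  start at 3(o): 252
sum over floor = 1260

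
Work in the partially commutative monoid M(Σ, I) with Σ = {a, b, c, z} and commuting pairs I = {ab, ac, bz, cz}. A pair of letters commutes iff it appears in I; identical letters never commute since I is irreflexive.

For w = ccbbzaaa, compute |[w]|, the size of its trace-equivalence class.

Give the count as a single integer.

70

piece 0:c — minimal
piece 1:c rests on {0:c}
piece 2:b rests on {1:c}
piece 3:b rests on {2:b}
piece 4:z — minimal
piece 5:a rests on {4:z}
piece 6:a rests on {5:a}
piece 7:a rests on {6:a}
minimal pieces: {0:c, 4:z}
ways to finish when only these pieces remain (= sum over removing one remaining piece with nothing left below it):
  1 left: {3}→1  {7}→1
  2 left: {2,3}→1  {3,7}→2  {6,7}→1
  3 left: {1,2,3}→1  {2,3,7}→3  {3,6,7}→3  {5,6,7}→1
  4 left: {0,1,2,3}→1  {1,2,3,7}→4  {2,3,6,7}→6  {3,5,6,7}→4  {4,5,6,7}→1
  5 left: {0,1,2,3,7}→5  {1,2,3,6,7}→10  {2,3,5,6,7}→10  {3,4,5,6,7}→5
  6 left: {0,1,2,3,6,7}→15  {1,2,3,5,6,7}→20  {2,3,4,5,6,7}→15
  placing 0:c first → 35 extensions
  placing 4:z first → 35 extensions
total linear extensions = 70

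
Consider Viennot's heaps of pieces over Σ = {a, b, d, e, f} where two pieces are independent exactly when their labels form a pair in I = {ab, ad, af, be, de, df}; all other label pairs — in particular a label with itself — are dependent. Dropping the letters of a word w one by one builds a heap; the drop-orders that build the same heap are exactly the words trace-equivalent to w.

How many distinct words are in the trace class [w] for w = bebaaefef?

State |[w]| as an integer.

15

0(b) covers ∅
1(e) covers ∅
2(b) covers 0:b
3(a) covers 1:e
4(a) covers 3:a
5(e) covers 4:a
6(f) covers 2:b, 5:e
7(e) covers 6:f
8(f) covers 7:e
floor of heap: 0:b, 1:e
completions by unplaced set U, small U first (add the entries for U minus each lowest piece of U):
  |U|=1: {8}:1
  |U|=2: {7,8}:1
  |U|=3: {6,7,8}:1
  |U|=4: {2,6,7,8}:1  {5,6,7,8}:1
  |U|=5: {0,2,6,7,8}:1  {2,5,6,7,8}:2  {4,5,6,7,8}:1
  |U|=6: {0,2,5,6,7,8}:3  {2,4,5,6,7,8}:3  {3,4,5,6,7,8}:1
  |U|=7: {0,2,4,5,6,7,8}:6  {1,3,4,5,6,7,8}:1  {2,3,4,5,6,7,8}:4
  start at 0(b): 5
  start at 1(e): 10
sum over floor = 15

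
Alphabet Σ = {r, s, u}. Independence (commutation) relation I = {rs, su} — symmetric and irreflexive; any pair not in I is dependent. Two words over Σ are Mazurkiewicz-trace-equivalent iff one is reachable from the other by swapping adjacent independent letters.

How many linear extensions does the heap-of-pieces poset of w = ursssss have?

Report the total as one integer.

0(u) covers ∅
1(r) covers 0:u
2(s) covers ∅
3(s) covers 2:s
4(s) covers 3:s
5(s) covers 4:s
6(s) covers 5:s
floor of heap: 0:u, 2:s
completions by unplaced set U, small U first (add the entries for U minus each lowest piece of U):
  |U|=1: {1}:1  {6}:1
  |U|=2: {0,1}:1  {1,6}:2  {5,6}:1
  |U|=3: {0,1,6}:3  {1,5,6}:3  {4,5,6}:1
  |U|=4: {0,1,5,6}:6  {1,4,5,6}:4  {3,4,5,6}:1
  |U|=5: {0,1,4,5,6}:10  {1,3,4,5,6}:5  {2,3,4,5,6}:1
  start at 0(u): 6
  start at 2(s): 15
sum over floor = 21

21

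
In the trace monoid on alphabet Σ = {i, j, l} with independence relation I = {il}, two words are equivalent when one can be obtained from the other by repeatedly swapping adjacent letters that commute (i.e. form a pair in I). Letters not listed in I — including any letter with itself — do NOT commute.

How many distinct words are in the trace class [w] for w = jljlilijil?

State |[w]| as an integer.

drop 0:j onto floor
drop 1:l onto {0:j}
drop 2:j onto {1:l}
drop 3:l onto {2:j}
drop 4:i onto {2:j}
drop 5:l onto {3:l}
drop 6:i onto {4:i}
drop 7:j onto {5:l, 6:i}
drop 8:i onto {7:j}
drop 9:l onto {7:j}
ground layer = {0:j}
drop-orders for the pieces not yet dropped (sum over which currently-grounded one goes next):
  1 to go: {8} 1  {9} 1
  2 to go: {8,9} 2
  3 to go: {7,8,9} 2
  4 to go: {5,7,8,9} 2  {6,7,8,9} 2
  5 to go: {3,5,7,8,9} 2  {4,6,7,8,9} 2  {5,6,7,8,9} 4
  6 to go: {3,5,6,7,8,9} 6  {4,5,6,7,8,9} 6
  7 to go: {3,4,5,6,7,8,9} 12
  8 to go: {2,3,4,5,6,7,8,9} 12
  if 0:j drops first: 12 orders

12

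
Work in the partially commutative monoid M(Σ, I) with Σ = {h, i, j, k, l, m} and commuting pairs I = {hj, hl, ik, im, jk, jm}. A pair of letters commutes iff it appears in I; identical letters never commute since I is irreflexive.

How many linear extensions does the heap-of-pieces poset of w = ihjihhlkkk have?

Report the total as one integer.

6

#0=i has no predecessor
#1=h depends on [0:i]
#2=j depends on [0:i]
#3=i depends on [1:h, 2:j]
#4=h depends on [3:i]
#5=h depends on [4:h]
#6=l depends on [3:i]
#7=k depends on [5:h, 6:l]
#8=k depends on [7:k]
#9=k depends on [8:k]
sources: [0:i]
N(rest) = Σ N(rest − s) over sources s of rest; N(one piece) = 1:
  size 1 → [9]=1
  size 2 → [8,9]=1
  size 3 → [7,8,9]=1
  size 4 → [5,7,8,9]=1  [6,7,8,9]=1
  size 5 → [4,5,7,8,9]=1  [5,6,7,8,9]=2
  size 6 → [4,5,6,7,8,9]=3
  size 7 → [3,4,5,6,7,8,9]=3
  size 8 → [1,3,4,5,6,7,8,9]=3  [2,3,4,5,6,7,8,9]=3
  first=0(i) contributes 6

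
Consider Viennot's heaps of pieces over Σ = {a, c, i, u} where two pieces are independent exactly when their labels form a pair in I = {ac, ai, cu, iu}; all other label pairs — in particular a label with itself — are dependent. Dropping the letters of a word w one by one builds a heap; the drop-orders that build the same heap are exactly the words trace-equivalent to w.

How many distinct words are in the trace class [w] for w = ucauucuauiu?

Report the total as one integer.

piece 0:u — minimal
piece 1:c — minimal
piece 2:a rests on {0:u}
piece 3:u rests on {2:a}
piece 4:u rests on {3:u}
piece 5:c rests on {1:c}
piece 6:u rests on {4:u}
piece 7:a rests on {6:u}
piece 8:u rests on {7:a}
piece 9:i rests on {5:c}
piece 10:u rests on {8:u}
minimal pieces: {0:u, 1:c}
ways to finish when only these pieces remain (= sum over removing one remaining piece with nothing left below it):
  1 left: {9}→1  {10}→1
  2 left: {5,9}→1  {8,10}→1  {9,10}→2
  3 left: {1,5,9}→1  {5,9,10}→3  {7,8,10}→1  {8,9,10}→3
  4 left: {1,5,9,10}→4  {5,8,9,10}→6  {6,7,8,10}→1  {7,8,9,10}→4
  5 left: {1,5,8,9,10}→10  {4,6,7,8,10}→1  {5,7,8,9,10}→10  {6,7,8,9,10}→5
  6 left: {1,5,7,8,9,10}→20  {3,4,6,7,8,10}→1  {4,6,7,8,9,10}→6  {5,6,7,8,9,10}→15
  7 left: {1,5,6,7,8,9,10}→35  {2,3,4,6,7,8,10}→1  {3,4,6,7,8,9,10}→7  {4,5,6,7,8,9,10}→21
  8 left: {0,2,3,4,6,7,8,10}→1  {1,4,5,6,7,8,9,10}→56  {2,3,4,6,7,8,9,10}→8  {3,4,5,6,7,8,9,10}→28
  9 left: {0,2,3,4,6,7,8,9,10}→9  {1,3,4,5,6,7,8,9,10}→84  {2,3,4,5,6,7,8,9,10}→36
  placing 0:u first → 120 extensions
  placing 1:c first → 45 extensions
total linear extensions = 165

165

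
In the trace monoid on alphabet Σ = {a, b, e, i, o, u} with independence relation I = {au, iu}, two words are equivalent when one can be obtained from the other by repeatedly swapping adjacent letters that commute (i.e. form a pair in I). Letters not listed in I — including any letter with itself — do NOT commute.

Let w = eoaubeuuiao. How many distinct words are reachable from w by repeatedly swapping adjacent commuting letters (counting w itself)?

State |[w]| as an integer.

12

#0=e has no predecessor
#1=o depends on [0:e]
#2=a depends on [1:o]
#3=u depends on [1:o]
#4=b depends on [2:a, 3:u]
#5=e depends on [4:b]
#6=u depends on [5:e]
#7=u depends on [6:u]
#8=i depends on [5:e]
#9=a depends on [8:i]
#10=o depends on [7:u, 9:a]
sources: [0:e]
N(rest) = Σ N(rest − s) over sources s of rest; N(one piece) = 1:
  size 1 → [10]=1
  size 2 → [7,10]=1  [9,10]=1
  size 3 → [6,7,10]=1  [7,9,10]=2  [8,9,10]=1
  size 4 → [6,7,9,10]=3  [7,8,9,10]=3
  size 5 → [6,7,8,9,10]=6
  size 6 → [5,6,7,8,9,10]=6
  size 7 → [4,5,6,7,8,9,10]=6
  size 8 → [2,4,5,6,7,8,9,10]=6  [3,4,5,6,7,8,9,10]=6
  size 9 → [2,3,4,5,6,7,8,9,10]=12
  first=0(e) contributes 12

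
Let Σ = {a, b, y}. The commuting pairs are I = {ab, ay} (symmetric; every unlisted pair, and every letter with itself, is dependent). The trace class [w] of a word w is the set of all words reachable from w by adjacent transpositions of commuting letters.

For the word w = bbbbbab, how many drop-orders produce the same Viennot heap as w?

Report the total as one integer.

drop 0:b onto floor
drop 1:b onto {0:b}
drop 2:b onto {1:b}
drop 3:b onto {2:b}
drop 4:b onto {3:b}
drop 5:a onto floor
drop 6:b onto {4:b}
ground layer = {0:b, 5:a}
drop-orders for the pieces not yet dropped (sum over which currently-grounded one goes next):
  1 to go: {5} 1  {6} 1
  2 to go: {4,6} 1  {5,6} 2
  3 to go: {3,4,6} 1  {4,5,6} 3
  4 to go: {2,3,4,6} 1  {3,4,5,6} 4
  5 to go: {1,2,3,4,6} 1  {2,3,4,5,6} 5
  if 0:b drops first: 6 orders
  if 5:a drops first: 1 orders
heap linearizations: 7

7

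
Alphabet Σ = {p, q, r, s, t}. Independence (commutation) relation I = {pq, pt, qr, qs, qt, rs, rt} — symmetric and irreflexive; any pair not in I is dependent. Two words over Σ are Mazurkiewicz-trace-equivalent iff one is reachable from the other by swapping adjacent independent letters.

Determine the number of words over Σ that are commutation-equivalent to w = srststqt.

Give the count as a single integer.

56

piece 0:s — minimal
piece 1:r — minimal
piece 2:s rests on {0:s}
piece 3:t rests on {2:s}
piece 4:s rests on {3:t}
piece 5:t rests on {4:s}
piece 6:q — minimal
piece 7:t rests on {5:t}
minimal pieces: {0:s, 1:r, 6:q}
ways to finish when only these pieces remain (= sum over removing one remaining piece with nothing left below it):
  1 left: {1}→1  {6}→1  {7}→1
  2 left: {1,6}→2  {1,7}→2  {5,7}→1  {6,7}→2
  3 left: {1,5,7}→3  {1,6,7}→6  {4,5,7}→1  {5,6,7}→3
  4 left: {1,4,5,7}→4  {1,5,6,7}→12  {3,4,5,7}→1  {4,5,6,7}→4
  5 left: {1,3,4,5,7}→5  {1,4,5,6,7}→20  {2,3,4,5,7}→1  {3,4,5,6,7}→5
  6 left: {0,2,3,4,5,7}→1  {1,2,3,4,5,7}→6  {1,3,4,5,6,7}→30  {2,3,4,5,6,7}→6
  placing 0:s first → 42 extensions
  placing 1:r first → 7 extensions
  placing 6:q first → 7 extensions
total linear extensions = 56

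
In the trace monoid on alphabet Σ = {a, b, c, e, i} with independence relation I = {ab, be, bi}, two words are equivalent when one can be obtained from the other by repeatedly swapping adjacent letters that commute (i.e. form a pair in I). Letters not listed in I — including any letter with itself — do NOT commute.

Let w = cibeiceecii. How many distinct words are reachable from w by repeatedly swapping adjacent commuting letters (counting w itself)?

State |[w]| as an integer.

piece 0:c — minimal
piece 1:i rests on {0:c}
piece 2:b rests on {0:c}
piece 3:e rests on {1:i}
piece 4:i rests on {3:e}
piece 5:c rests on {2:b, 4:i}
piece 6:e rests on {5:c}
piece 7:e rests on {6:e}
piece 8:c rests on {7:e}
piece 9:i rests on {8:c}
piece 10:i rests on {9:i}
minimal pieces: {0:c}
ways to finish when only these pieces remain (= sum over removing one remaining piece with nothing left below it):
  1 left: {10}→1
  2 left: {9,10}→1
  3 left: {8,9,10}→1
  4 left: {7,8,9,10}→1
  5 left: {6,7,8,9,10}→1
  6 left: {5,6,7,8,9,10}→1
  7 left: {2,5,6,7,8,9,10}→1  {4,5,6,7,8,9,10}→1
  8 left: {2,4,5,6,7,8,9,10}→2  {3,4,5,6,7,8,9,10}→1
  9 left: {1,3,4,5,6,7,8,9,10}→1  {2,3,4,5,6,7,8,9,10}→3
  placing 0:c first → 4 extensions

4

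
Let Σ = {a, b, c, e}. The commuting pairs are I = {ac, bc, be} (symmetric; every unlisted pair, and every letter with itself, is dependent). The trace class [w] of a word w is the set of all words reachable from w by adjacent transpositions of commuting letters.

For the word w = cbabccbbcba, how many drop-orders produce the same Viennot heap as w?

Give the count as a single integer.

piece 0:c — minimal
piece 1:b — minimal
piece 2:a rests on {1:b}
piece 3:b rests on {2:a}
piece 4:c rests on {0:c}
piece 5:c rests on {4:c}
piece 6:b rests on {3:b}
piece 7:b rests on {6:b}
piece 8:c rests on {5:c}
piece 9:b rests on {7:b}
piece 10:a rests on {9:b}
minimal pieces: {0:c, 1:b}
ways to finish when only these pieces remain (= sum over removing one remaining piece with nothing left below it):
  1 left: {8}→1  {10}→1
  2 left: {5,8}→1  {8,10}→2  {9,10}→1
  3 left: {4,5,8}→1  {5,8,10}→3  {7,9,10}→1  {8,9,10}→3
  4 left: {0,4,5,8}→1  {4,5,8,10}→4  {5,8,9,10}→6  {6,7,9,10}→1  {7,8,9,10}→4
  5 left: {0,4,5,8,10}→5  {3,6,7,9,10}→1  {4,5,8,9,10}→10  {5,7,8,9,10}→10  {6,7,8,9,10}→5
  6 left: {0,4,5,8,9,10}→15  {2,3,6,7,9,10}→1  {3,6,7,8,9,10}→6  {4,5,7,8,9,10}→20  {5,6,7,8,9,10}→15
  7 left: {0,4,5,7,8,9,10}→35  {1,2,3,6,7,9,10}→1  {2,3,6,7,8,9,10}→7  {3,5,6,7,8,9,10}→21  {4,5,6,7,8,9,10}→35
  8 left: {0,4,5,6,7,8,9,10}→70  {1,2,3,6,7,8,9,10}→8  {2,3,5,6,7,8,9,10}→28  {3,4,5,6,7,8,9,10}→56
  9 left: {0,3,4,5,6,7,8,9,10}→126  {1,2,3,5,6,7,8,9,10}→36  {2,3,4,5,6,7,8,9,10}→84
  placing 0:c first → 120 extensions
  placing 1:b first → 210 extensions
total linear extensions = 330

330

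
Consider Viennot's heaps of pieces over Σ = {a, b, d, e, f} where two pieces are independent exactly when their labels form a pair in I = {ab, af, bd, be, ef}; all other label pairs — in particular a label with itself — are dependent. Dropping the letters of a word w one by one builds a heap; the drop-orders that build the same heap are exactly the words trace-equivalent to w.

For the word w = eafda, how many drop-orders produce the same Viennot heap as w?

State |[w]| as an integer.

piece 0:e — minimal
piece 1:a rests on {0:e}
piece 2:f — minimal
piece 3:d rests on {1:a, 2:f}
piece 4:a rests on {3:d}
minimal pieces: {0:e, 2:f}
ways to finish when only these pieces remain (= sum over removing one remaining piece with nothing left below it):
  1 left: {4}→1
  2 left: {3,4}→1
  3 left: {1,3,4}→1  {2,3,4}→1
  placing 0:e first → 2 extensions
  placing 2:f first → 1 extensions
total linear extensions = 3

3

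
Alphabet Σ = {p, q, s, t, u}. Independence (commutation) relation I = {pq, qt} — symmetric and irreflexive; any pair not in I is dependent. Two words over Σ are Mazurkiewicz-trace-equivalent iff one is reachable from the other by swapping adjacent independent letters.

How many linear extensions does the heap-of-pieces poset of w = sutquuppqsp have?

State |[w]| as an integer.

6

0(s) covers ∅
1(u) covers 0:s
2(t) covers 1:u
3(q) covers 1:u
4(u) covers 2:t, 3:q
5(u) covers 4:u
6(p) covers 5:u
7(p) covers 6:p
8(q) covers 5:u
9(s) covers 7:p, 8:q
10(p) covers 9:s
floor of heap: 0:s
completions by unplaced set U, small U first (add the entries for U minus each lowest piece of U):
  |U|=1: {10}:1
  |U|=2: {9,10}:1
  |U|=3: {7,9,10}:1  {8,9,10}:1
  |U|=4: {6,7,9,10}:1  {7,8,9,10}:2
  |U|=5: {6,7,8,9,10}:3
  |U|=6: {5,6,7,8,9,10}:3
  |U|=7: {4,5,6,7,8,9,10}:3
  |U|=8: {2,4,5,6,7,8,9,10}:3  {3,4,5,6,7,8,9,10}:3
  |U|=9: {2,3,4,5,6,7,8,9,10}:6
  start at 0(s): 6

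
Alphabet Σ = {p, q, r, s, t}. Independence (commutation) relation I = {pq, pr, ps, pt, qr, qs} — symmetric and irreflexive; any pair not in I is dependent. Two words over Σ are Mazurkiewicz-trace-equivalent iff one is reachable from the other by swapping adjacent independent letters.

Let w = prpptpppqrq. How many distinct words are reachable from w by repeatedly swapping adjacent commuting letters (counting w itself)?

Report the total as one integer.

1386

drop 0:p onto floor
drop 1:r onto floor
drop 2:p onto {0:p}
drop 3:p onto {2:p}
drop 4:t onto {1:r}
drop 5:p onto {3:p}
drop 6:p onto {5:p}
drop 7:p onto {6:p}
drop 8:q onto {4:t}
drop 9:r onto {4:t}
drop 10:q onto {8:q}
ground layer = {0:p, 1:r}
drop-orders for the pieces not yet dropped (sum over which currently-grounded one goes next):
  1 to go: {7} 1  {9} 1  {10} 1
  2 to go: {6,7} 1  {7,9} 2  {7,10} 2  {8,10} 1  {9,10} 2
  3 to go: {5,6,7} 1  {6,7,9} 3  {6,7,10} 3  {7,8,10} 3  {7,9,10} 6  {8,9,10} 3
  4 to go: {3,5,6,7} 1  {4,8,9,10} 3  {5,6,7,9} 4  {5,6,7,10} 4  {6,7,8,10} 6  {6,7,9,10} 12  {7,8,9,10} 12
  5 to go: {1,4,8,9,10} 3  {2,3,5,6,7} 1  {3,5,6,7,9} 5  {3,5,6,7,10} 5  {4,7,8,9,10} 15  {5,6,7,8,10} 10  {5,6,7,9,10} 20  {6,7,8,9,10} 30
  6 to go: {0,2,3,5,6,7} 1  {1,4,7,8,9,10} 18  {2,3,5,6,7,9} 6  {2,3,5,6,7,10} 6  {3,5,6,7,8,10} 15  {3,5,6,7,9,10} 30  {4,6,7,8,9,10} 45  {5,6,7,8,9,10} 60
  7 to go: {0,2,3,5,6,7,9} 7  {0,2,3,5,6,7,10} 7  {1,4,6,7,8,9,10} 63  {2,3,5,6,7,8,10} 21  {2,3,5,6,7,9,10} 42  {3,5,6,7,8,9,10} 105  {4,5,6,7,8,9,10} 105
  8 to go: {0,2,3,5,6,7,8,10} 28  {0,2,3,5,6,7,9,10} 56  {1,4,5,6,7,8,9,10} 168  {2,3,5,6,7,8,9,10} 168  {3,4,5,6,7,8,9,10} 210
  9 to go: {0,2,3,5,6,7,8,9,10} 252  {1,3,4,5,6,7,8,9,10} 378  {2,3,4,5,6,7,8,9,10} 378
  if 0:p drops first: 756 orders
  if 1:r drops first: 630 orders
heap linearizations: 1386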